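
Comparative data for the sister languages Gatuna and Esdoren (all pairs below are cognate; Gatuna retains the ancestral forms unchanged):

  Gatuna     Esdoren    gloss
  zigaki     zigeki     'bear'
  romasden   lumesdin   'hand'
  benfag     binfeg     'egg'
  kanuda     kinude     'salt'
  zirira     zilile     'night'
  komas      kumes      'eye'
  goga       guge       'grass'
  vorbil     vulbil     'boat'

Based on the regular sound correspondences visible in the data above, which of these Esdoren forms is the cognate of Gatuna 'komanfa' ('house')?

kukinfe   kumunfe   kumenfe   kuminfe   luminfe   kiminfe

kuminfe

romasden ~ lumesdin, komas ~ kumes — Gatuna o corresponds to Esdoren u after a consonant, before a nasal.
kanuda ~ kinude — Gatuna a corresponds to Esdoren i after a consonant, before a nasal.
kanuda ~ kinude, zirira ~ zilile — Gatuna a corresponds to Esdoren e word-finally.
Applying these to Gatuna 'komanfa':
  komanfa → kumanfa   (o→u after a consonant, before a nasal)
  kumanfa → kuminfa   (a→i after a consonant, before a nasal)
  kuminfa → kuminfe   (a→e word-finally)
So the Esdoren cognate is 'kuminfe'.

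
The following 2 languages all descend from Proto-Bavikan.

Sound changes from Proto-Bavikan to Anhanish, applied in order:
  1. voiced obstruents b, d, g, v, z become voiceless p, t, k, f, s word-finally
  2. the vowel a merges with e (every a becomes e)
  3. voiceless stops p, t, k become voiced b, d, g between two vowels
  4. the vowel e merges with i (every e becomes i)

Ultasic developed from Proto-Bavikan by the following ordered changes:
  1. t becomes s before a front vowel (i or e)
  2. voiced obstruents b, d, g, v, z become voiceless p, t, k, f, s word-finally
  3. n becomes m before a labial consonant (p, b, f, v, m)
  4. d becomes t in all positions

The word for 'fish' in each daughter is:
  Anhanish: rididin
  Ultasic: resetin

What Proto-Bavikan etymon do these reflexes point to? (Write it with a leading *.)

Position 4: Anhanish has i, Ultasic has e. Ultasic preserves e here (none of its changes turn any other segment into e), so the proto-segment is *e.
Position 3: Anhanish has d, Ultasic has s. Taking the neighbouring segments as reconstructed: Anhanish d could go back to *t or *d; Ultasic s could go back to *t or *s — the one source consistent with every daughter is *t.
Position 5: Anhanish has d, Ultasic has t. Taking the neighbouring segments as reconstructed: Anhanish d could go back to *t or *d; Ultasic t can only go back to *d — the one source consistent with every daughter is *d.
Continuing position by position gives *retedin; check it forward:
Anhanish: *retedin
  retedin (rule 1 does not apply)
  retedin (rule 2 does not apply)
  retedin → rededin   [intervocalic voicing]
  rededin → rididin   [vowel merger]
  giving Anhanish rididin.
Ultasic: *retedin
  retedin → resedin   [palatalisation]
  resedin (rule 2 does not apply)
  resedin (rule 3 does not apply)
  resedin → resetin   [unconditioned shift]
  giving Ultasic resetin.
*retedin is the unique common source.

*retedin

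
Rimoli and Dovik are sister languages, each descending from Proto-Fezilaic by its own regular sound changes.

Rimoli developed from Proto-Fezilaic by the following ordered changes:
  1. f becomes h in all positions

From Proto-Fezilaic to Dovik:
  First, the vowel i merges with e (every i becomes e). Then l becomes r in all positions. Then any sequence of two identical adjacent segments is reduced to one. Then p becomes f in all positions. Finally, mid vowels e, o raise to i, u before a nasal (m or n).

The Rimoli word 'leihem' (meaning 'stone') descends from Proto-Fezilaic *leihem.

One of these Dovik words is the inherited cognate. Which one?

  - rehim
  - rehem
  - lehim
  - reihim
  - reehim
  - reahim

Dovik: start from *leihem.
  rule 1 (vowel merger): leihem → leehem
  rule 2 (unconditioned shift): leehem → reehem
  rule 3 (degemination): reehem → rehem
  rule 4: no change — rehem
  rule 5 (pre-nasal raising): rehem → rehim
  ⇒ Dovik rehim
Only 'rehim' matches the regular Dovik development of *leihem.

rehim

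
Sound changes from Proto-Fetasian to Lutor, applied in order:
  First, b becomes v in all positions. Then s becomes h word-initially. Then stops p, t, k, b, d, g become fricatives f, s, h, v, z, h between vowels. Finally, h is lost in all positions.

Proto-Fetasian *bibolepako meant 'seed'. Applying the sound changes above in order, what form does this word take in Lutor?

vivolefao

Lutor: start from *bibolepako.
  rule 1 (unconditioned shift): bibolepako → vivolepako
  rule 2: no change — vivolepako
  rule 3 (intervocalic lenition): vivolepako → vivolefaho
  rule 4 (h-loss): vivolefaho → vivolefao
  ⇒ Lutor vivolefao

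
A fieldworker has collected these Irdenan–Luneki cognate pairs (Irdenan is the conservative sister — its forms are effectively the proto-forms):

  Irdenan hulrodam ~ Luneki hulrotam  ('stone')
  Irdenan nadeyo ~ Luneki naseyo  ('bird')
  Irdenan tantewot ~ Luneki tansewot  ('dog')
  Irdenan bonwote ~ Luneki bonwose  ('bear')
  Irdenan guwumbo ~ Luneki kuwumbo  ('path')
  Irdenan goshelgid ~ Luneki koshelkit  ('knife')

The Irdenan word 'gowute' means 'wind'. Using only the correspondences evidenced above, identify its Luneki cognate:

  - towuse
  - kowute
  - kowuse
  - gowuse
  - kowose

kowuse

goshelgid ~ koshelkit — Irdenan g corresponds to Luneki k word-initially before a back vowel.
bonwote ~ bonwose — Irdenan t corresponds to Luneki s between vowels (before a front vowel).
Applying these to Irdenan 'gowute':
  gowute → kowute   (g→k word-initially before a back vowel)
  kowute → kowuse   (t→s between vowels (before a front vowel))
So the Luneki cognate is 'kowuse'.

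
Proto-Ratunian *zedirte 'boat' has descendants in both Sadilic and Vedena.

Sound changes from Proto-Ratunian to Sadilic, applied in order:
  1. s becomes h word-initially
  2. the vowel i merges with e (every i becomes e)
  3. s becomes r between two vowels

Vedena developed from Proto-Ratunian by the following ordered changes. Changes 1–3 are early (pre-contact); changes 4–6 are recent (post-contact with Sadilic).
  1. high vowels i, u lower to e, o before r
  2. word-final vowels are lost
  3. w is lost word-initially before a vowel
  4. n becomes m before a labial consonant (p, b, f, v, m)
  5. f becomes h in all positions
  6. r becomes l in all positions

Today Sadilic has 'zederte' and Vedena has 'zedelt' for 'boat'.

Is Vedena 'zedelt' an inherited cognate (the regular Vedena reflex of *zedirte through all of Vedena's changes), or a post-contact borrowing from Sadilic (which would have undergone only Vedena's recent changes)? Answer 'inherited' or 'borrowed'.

inherited

If inherited, *zedirte would pass through all of Vedena's changes:
Vedena: *zedirte > zederte > zedert > zedelt  (by pre-rhotic lowering, apocope, unconditioned shift)
If borrowed from Sadilic 'zederte' after the early changes, it would undergo only the recent ones:
  rule 4 (nasal place assimilation): no change (zederte)
  rule 5 (unconditioned shift): no change (zederte)
  rule 6 (unconditioned shift): zederte → zedelte
  ⇒ as a loan: zedelte
Vedena 'zedelt' matches the inherited outcome exactly, so it is an inherited cognate, not a loan.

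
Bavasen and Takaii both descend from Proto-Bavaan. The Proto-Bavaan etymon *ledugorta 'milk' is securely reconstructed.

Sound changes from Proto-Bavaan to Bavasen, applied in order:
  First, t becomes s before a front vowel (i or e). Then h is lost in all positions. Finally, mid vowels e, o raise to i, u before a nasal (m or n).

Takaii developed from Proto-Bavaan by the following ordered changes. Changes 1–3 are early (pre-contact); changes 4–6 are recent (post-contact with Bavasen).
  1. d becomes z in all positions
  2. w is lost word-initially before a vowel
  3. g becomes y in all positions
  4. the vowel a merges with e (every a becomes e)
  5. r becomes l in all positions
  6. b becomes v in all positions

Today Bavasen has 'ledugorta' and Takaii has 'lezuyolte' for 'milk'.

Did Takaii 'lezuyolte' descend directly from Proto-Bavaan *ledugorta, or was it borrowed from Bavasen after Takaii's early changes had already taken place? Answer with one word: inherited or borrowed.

If inherited, *ledugorta would pass through all of Takaii's changes:
Takaii: *ledugorta > lezugorta > lezuyorta > lezuyorte > lezuyolte  (by unconditioned shift, unconditioned shift, vowel merger, unconditioned shift)
If borrowed from Bavasen 'ledugorta' after the early changes, it would undergo only the recent ones:
  rule 4 (vowel merger): ledugorta → ledugorte
  rule 5 (unconditioned shift): ledugorte → ledugolte
  rule 6 (unconditioned shift): no change (ledugolte)
  ⇒ as a loan: ledugolte
Takaii 'lezuyolte' matches the inherited outcome exactly, so it is an inherited cognate, not a loan.

inherited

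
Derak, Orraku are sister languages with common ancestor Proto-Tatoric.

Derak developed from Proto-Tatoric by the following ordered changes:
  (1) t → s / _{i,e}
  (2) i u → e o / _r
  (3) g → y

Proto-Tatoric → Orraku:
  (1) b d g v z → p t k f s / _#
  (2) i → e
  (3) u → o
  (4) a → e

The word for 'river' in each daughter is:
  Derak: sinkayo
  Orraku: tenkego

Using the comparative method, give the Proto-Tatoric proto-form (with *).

*tinkago

Position 2: Derak has i, Orraku has e. Derak preserves i here (none of its changes turn any other segment into i), so the proto-segment is *i.
Position 6: Derak has y, Orraku has g. Orraku preserves g here (none of its changes turn any other segment into g), so the proto-segment is *g.
Position 1: Derak has s, Orraku has t. Taking the neighbouring segments as reconstructed: Derak s could go back to *t or *s; Orraku t can only go back to *t — the one source consistent with every daughter is *t.
Verify the candidate proto-form against each daughter:
Derak: *tinkago > sinkago > sinkayo  (by palatalisation, unconditioned shift)
Orraku: start from *tinkago.
  rule 1: no change — tinkago
  rule 2 (vowel merger): tinkago → tenkago
  rule 3: no change — tenkago
  rule 4 (vowel merger): tenkago → tenkego
  ⇒ Orraku tenkego
*tinkago is the unique common source.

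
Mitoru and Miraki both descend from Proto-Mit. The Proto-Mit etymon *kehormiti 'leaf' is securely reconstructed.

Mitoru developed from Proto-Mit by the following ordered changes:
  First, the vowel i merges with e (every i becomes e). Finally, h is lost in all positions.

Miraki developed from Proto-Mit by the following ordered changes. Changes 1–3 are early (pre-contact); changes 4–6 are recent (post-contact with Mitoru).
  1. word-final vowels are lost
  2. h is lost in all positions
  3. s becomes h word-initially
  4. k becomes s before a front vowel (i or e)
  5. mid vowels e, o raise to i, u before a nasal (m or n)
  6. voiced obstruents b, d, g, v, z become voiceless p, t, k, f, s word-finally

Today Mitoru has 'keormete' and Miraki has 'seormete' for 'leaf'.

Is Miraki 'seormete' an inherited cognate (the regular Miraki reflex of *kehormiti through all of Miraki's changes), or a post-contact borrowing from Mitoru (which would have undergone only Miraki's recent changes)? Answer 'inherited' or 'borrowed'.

If inherited, *kehormiti would pass through all of Miraki's changes:
Miraki: start from *kehormiti.
  rule 1 (apocope): kehormiti → kehormit
  rule 2 (h-loss): kehormit → keormit
  rule 3: no change — keormit
  rule 4 (palatalisation): keormit → seormit
  rule 5: no change — seormit
  rule 6: no change — seormit
  ⇒ Miraki seormit
If borrowed from Mitoru 'keormete' after the early changes, it would undergo only the recent ones:
  rule 4 (palatalisation): keormete → seormete
  rule 5 (pre-nasal raising): no change (seormete)
  rule 6 (final devoicing): no change (seormete)
  ⇒ as a loan: seormete
Miraki 'seormete' matches the loan outcome 'seormete', not the inherited 'seormit' — it skipped the early Miraki changes, so it was borrowed from Mitoru.

borrowed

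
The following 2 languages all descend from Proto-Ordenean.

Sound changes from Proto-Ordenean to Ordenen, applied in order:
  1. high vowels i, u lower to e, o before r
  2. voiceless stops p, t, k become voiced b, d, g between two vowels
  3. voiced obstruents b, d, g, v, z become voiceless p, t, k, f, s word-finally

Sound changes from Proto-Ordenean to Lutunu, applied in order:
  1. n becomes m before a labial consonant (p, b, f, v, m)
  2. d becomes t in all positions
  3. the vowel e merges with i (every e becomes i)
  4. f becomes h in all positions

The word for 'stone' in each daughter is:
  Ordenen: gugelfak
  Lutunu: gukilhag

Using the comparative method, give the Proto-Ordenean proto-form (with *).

*gukelfag

Position 8: Ordenen has k, Lutunu has g. Lutunu preserves g here (none of its changes turn any other segment into g), so the proto-segment is *g.
Position 4: Ordenen has e, Lutunu has i. Taking the neighbouring segments as reconstructed: Ordenen e can only go back to *e; Lutunu i could go back to *e or *i — the one source consistent with every daughter is *e.
Position 3: Ordenen has g, Lutunu has k. Lutunu preserves k here (none of its changes turn any other segment into k), so the proto-segment is *k.
Verify the candidate proto-form against each daughter:
Ordenen: *gukelfag
  gukelfag (rule 1 does not apply)
  gukelfag → gugelfag   [intervocalic voicing]
  gugelfag → gugelfak   [final devoicing]
  giving Ordenen gugelfak.
Lutunu: start from *gukelfag.
  rule 1: no change — gukelfag
  rule 2: no change — gukelfag
  rule 3 (vowel merger): gukelfag → gukilfag
  rule 4 (unconditioned shift): gukilfag → gukilhag
  ⇒ Lutunu gukilhag
*gukelfag is the unique common source.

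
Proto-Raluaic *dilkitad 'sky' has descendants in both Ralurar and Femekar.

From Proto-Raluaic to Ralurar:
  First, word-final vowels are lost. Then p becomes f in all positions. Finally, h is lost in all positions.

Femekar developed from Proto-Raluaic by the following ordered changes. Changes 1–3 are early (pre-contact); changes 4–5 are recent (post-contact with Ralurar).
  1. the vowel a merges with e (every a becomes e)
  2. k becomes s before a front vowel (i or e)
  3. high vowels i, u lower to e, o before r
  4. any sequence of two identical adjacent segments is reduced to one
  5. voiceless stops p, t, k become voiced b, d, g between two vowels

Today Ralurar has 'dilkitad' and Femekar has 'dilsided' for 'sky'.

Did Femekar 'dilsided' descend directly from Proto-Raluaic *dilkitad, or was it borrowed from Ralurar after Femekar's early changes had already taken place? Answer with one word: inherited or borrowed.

If inherited, *dilkitad would pass through all of Femekar's changes:
Femekar: *dilkitad > dilkited > dilsited > dilsided  (by vowel merger, palatalisation, intervocalic voicing)
If borrowed from Ralurar 'dilkitad' after the early changes, it would undergo only the recent ones:
  rule 4 (degemination): no change (dilkitad)
  rule 5 (intervocalic voicing): dilkitad → dilkidad
  ⇒ as a loan: dilkidad
Femekar 'dilsided' matches the inherited outcome exactly, so it is an inherited cognate, not a loan.

inherited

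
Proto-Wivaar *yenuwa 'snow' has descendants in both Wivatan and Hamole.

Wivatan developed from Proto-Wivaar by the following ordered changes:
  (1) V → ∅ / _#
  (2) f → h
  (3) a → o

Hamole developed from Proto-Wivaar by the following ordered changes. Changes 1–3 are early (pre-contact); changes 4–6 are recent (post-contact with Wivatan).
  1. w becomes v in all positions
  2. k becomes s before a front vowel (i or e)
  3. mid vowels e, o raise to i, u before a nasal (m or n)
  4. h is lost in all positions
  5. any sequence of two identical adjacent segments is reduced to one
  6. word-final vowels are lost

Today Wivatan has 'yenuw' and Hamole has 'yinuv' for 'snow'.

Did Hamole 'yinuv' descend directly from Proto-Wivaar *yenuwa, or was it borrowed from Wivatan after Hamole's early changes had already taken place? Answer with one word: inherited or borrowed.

If inherited, *yenuwa would pass through all of Hamole's changes:
Hamole: *yenuwa
  yenuwa → yenuva   [unconditioned shift]
  yenuva (rule 2 does not apply)
  yenuva → yinuva   [pre-nasal raising]
  yinuva (rule 4 does not apply)
  yinuva (rule 5 does not apply)
  yinuva → yinuv   [apocope]
  giving Hamole yinuv.
If borrowed from Wivatan 'yenuw' after the early changes, it would undergo only the recent ones:
  rule 4 (h-loss): no change (yenuw)
  rule 5 (degemination): no change (yenuw)
  rule 6 (apocope): no change (yenuw)
  ⇒ as a loan: yenuw
Hamole 'yinuv' matches the inherited outcome exactly, so it is an inherited cognate, not a loan.

inherited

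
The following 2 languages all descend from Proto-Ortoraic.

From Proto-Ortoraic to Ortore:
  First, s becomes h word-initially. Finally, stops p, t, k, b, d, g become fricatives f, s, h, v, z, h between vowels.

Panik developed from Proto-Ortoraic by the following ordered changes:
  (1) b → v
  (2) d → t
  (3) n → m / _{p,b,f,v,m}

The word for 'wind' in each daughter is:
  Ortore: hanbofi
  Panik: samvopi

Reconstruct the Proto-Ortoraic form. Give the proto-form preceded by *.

*sanbopi

Position 6: Ortore has f, Panik has p. Panik preserves p here (none of its changes turn any other segment into p), so the proto-segment is *p.
Position 4: Ortore has b, Panik has v. Ortore preserves b here (none of its changes turn any other segment into b), so the proto-segment is *b.
This points to *sanbopi. Verify forward in each daughter:
Ortore: start from *sanbopi.
  rule 1 (debuccalisation): sanbopi → hanbopi
  rule 2 (intervocalic lenition): hanbopi → hanbofi
  ⇒ Ortore hanbofi
Panik: *sanbopi > sanvopi > samvopi  (by unconditioned shift, nasal place assimilation)
No other proto-form is consistent with every reflex, so the reconstruction is *sanbopi.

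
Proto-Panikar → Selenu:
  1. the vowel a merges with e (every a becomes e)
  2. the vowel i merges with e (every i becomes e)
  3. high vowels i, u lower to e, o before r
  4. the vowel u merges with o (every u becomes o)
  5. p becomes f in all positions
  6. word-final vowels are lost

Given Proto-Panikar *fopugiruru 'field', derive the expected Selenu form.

Selenu: *fopugiruru > fopugeruru > fopugeroru > fopogeroro > fofogeroro > fofogeror  (by vowel merger, pre-rhotic lowering, vowel merger, unconditioned shift, apocope)

fofogeror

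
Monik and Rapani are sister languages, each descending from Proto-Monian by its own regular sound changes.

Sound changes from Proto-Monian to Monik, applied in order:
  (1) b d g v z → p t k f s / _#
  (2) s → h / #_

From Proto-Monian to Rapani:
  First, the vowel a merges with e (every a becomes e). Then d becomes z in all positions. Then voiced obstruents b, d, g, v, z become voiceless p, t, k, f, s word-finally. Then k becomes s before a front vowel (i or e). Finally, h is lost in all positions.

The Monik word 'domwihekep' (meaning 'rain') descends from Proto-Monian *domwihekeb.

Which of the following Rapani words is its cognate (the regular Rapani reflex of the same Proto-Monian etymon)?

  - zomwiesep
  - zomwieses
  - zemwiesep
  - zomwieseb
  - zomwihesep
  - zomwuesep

zomwiesep

Rapani: start from *domwihekeb.
  rule 1: no change — domwihekeb
  rule 2 (unconditioned shift): domwihekeb → zomwihekeb
  rule 3 (final devoicing): zomwihekeb → zomwihekep
  rule 4 (palatalisation): zomwihekep → zomwihesep
  rule 5 (h-loss): zomwihesep → zomwiesep
  ⇒ Rapani zomwiesep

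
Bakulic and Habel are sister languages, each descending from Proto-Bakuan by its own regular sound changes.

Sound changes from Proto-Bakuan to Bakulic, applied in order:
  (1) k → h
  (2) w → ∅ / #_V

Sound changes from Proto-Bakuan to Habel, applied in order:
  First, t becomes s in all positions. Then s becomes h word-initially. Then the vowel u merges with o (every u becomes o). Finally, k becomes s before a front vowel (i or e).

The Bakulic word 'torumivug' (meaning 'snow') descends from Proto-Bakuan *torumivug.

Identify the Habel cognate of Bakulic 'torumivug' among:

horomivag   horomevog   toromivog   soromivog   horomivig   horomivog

Habel: *torumivug > sorumivug > horumivug > horomivog  (by unconditioned shift, debuccalisation, vowel merger)
Among the options, 'horomivog' alone shows every Habel change applied in order.

horomivog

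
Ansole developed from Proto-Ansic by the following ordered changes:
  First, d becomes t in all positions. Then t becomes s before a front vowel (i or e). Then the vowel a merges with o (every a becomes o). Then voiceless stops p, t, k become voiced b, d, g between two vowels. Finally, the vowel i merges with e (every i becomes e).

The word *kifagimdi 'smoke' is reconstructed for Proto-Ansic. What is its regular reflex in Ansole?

Ansole: *kifagimdi
  kifagimdi → kifagimti   [unconditioned shift]
  kifagimti → kifagimsi   [palatalisation]
  kifagimsi → kifogimsi   [vowel merger]
  kifogimsi (rule 4 does not apply)
  kifogimsi → kefogemse   [vowel merger]
  giving Ansole kefogemse.

kefogemse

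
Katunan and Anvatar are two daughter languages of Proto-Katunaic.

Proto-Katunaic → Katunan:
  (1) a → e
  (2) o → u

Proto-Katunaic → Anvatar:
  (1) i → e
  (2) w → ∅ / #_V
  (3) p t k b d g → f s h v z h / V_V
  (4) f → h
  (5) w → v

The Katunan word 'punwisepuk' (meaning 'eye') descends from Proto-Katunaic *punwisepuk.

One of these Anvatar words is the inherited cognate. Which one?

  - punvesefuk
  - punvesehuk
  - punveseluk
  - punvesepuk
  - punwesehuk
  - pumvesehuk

punvesehuk

Anvatar: *punwisepuk > punwesepuk > punwesefuk > punwesehuk > punvesehuk  (by vowel merger, intervocalic lenition, unconditioned shift, unconditioned shift)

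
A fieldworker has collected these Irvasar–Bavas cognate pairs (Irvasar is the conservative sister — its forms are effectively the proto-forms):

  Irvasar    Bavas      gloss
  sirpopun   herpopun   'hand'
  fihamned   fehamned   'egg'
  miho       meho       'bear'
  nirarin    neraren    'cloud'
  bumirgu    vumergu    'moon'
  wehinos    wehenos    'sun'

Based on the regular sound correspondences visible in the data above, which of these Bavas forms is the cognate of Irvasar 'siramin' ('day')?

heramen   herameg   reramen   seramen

sirpopun ~ herpopun — Irvasar s corresponds to Bavas h word-initially before a front vowel.
sirpopun ~ herpopun, nirarin ~ neraren — Irvasar i corresponds to Bavas e after a consonant, before r.
nirarin ~ neraren, wehinos ~ wehenos — Irvasar i corresponds to Bavas e after a consonant, before a nasal.
Applying these to Irvasar 'siramin':
  siramin → hiramin   (s→h word-initially before a front vowel)
  hiramin → heramin   (i→e after a consonant, before r)
  heramin → heramen   (i→e after a consonant, before a nasal)
So the Bavas cognate is 'heramen'.

heramen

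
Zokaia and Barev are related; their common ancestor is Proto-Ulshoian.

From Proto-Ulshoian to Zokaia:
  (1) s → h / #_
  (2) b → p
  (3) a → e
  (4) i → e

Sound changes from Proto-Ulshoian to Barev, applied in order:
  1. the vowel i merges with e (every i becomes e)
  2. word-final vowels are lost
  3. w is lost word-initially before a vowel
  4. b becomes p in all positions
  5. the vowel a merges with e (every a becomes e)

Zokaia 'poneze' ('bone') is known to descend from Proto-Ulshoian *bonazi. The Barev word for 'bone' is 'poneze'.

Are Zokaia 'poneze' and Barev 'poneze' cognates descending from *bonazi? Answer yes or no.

no

Derive the expected Barev reflex of *bonazi:
Barev: start from *bonazi.
  rule 1 (vowel merger): bonazi → bonaze
  rule 2 (apocope): bonaze → bonaz
  rule 3: no change — bonaz
  rule 4 (unconditioned shift): bonaz → ponaz
  rule 5 (vowel merger): ponaz → ponez
  ⇒ Barev ponez
The regular Barev reflex would be 'ponez', but the attested form is 'poneze'. The correspondence is irregular, so they are not cognates (the Barev form has a different source).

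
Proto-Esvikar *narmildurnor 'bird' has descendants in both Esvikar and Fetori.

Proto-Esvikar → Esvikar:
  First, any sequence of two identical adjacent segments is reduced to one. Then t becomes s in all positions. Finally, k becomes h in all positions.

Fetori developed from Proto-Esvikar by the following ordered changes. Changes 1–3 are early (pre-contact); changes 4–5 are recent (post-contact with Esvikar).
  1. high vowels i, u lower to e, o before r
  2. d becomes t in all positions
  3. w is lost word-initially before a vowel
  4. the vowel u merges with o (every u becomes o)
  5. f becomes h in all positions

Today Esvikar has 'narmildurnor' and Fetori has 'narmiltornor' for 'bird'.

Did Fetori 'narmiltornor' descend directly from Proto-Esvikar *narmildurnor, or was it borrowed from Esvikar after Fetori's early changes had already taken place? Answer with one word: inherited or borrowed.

inherited

If inherited, *narmildurnor would pass through all of Fetori's changes:
Fetori: *narmildurnor > narmildornor > narmiltornor  (by pre-rhotic lowering, unconditioned shift)
If borrowed from Esvikar 'narmildurnor' after the early changes, it would undergo only the recent ones:
  rule 4 (vowel merger): narmildurnor → narmildornor
  rule 5 (unconditioned shift): no change (narmildornor)
  ⇒ as a loan: narmildornor
Fetori 'narmiltornor' matches the inherited outcome exactly, so it is an inherited cognate, not a loan.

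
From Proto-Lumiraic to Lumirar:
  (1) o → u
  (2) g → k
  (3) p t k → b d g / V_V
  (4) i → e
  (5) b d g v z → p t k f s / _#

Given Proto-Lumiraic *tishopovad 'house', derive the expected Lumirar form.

teshubuvat

Lumirar: start from *tishopovad.
  rule 1 (vowel merger): tishopovad → tishupuvad
  rule 2: no change — tishupuvad
  rule 3 (intervocalic voicing): tishupuvad → tishubuvad
  rule 4 (vowel merger): tishubuvad → teshubuvad
  rule 5 (final devoicing): teshubuvad → teshubuvat
  ⇒ Lumirar teshubuvat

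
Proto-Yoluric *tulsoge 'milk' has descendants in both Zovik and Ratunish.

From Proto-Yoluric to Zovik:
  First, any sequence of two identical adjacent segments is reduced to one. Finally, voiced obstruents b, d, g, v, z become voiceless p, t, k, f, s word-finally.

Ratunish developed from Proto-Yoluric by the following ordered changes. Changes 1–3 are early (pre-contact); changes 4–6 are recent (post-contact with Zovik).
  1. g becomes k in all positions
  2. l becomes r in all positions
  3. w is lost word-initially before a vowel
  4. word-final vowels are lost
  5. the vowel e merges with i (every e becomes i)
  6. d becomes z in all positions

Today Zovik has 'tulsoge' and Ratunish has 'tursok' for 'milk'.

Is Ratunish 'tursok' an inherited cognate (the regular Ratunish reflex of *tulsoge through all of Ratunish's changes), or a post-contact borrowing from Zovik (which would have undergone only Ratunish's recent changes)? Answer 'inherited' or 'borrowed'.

If inherited, *tulsoge would pass through all of Ratunish's changes:
Ratunish: start from *tulsoge.
  rule 1 (unconditioned shift): tulsoge → tulsoke
  rule 2 (unconditioned shift): tulsoke → tursoke
  rule 3: no change — tursoke
  rule 4 (apocope): tursoke → tursok
  rule 5: no change — tursok
  rule 6: no change — tursok
  ⇒ Ratunish tursok
If borrowed from Zovik 'tulsoge' after the early changes, it would undergo only the recent ones:
  rule 4 (apocope): tulsoge → tulsog
  rule 5 (vowel merger): no change (tulsog)
  rule 6 (unconditioned shift): no change (tulsog)
  ⇒ as a loan: tulsog
Ratunish 'tursok' matches the inherited outcome exactly, so it is an inherited cognate, not a loan.

inherited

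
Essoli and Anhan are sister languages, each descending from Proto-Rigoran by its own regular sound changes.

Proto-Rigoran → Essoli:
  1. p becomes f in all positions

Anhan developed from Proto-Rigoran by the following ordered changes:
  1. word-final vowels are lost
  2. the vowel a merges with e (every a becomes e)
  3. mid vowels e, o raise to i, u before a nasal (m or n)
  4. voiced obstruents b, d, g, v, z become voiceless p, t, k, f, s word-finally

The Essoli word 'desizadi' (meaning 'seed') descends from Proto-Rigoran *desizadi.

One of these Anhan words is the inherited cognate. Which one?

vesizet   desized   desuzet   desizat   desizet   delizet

Anhan: *desizadi > desizad > desized > desizet  (by apocope, vowel merger, final devoicing)

desizet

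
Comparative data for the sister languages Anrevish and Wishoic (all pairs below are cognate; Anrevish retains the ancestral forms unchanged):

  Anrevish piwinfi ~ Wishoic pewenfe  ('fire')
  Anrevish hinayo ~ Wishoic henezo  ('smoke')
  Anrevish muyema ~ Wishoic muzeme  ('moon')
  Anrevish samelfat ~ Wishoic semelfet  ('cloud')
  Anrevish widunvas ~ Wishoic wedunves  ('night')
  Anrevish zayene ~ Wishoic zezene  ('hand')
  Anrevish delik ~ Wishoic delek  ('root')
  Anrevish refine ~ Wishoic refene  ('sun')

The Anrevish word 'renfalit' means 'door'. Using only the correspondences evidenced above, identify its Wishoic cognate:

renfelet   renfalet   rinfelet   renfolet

hinayo ~ henezo, samelfat ~ semelfet — Anrevish a corresponds to Wishoic e after a consonant, before a consonant other than r, m, n, p, b, f, v.
piwinfi ~ pewenfe, widunvas ~ wedunves — Anrevish i corresponds to Wishoic e after a consonant, before a consonant other than r, m, n, p, b, f, v.
Applying these to Anrevish 'renfalit':
  renfalit → renfelit   (a→e after a consonant, before a consonant other than r, m, n, p, b, f, v)
  renfelit → renfelet   (i→e after a consonant, before a consonant other than r, m, n, p, b, f, v)
So the Wishoic cognate is 'renfelet'.

renfelet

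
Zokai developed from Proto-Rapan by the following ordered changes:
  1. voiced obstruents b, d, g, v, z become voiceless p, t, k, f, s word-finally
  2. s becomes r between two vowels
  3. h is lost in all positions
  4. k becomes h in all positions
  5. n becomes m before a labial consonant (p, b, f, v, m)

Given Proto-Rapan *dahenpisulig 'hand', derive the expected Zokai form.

Zokai: *dahenpisulig > dahenpisulik > dahenpirulik > daenpirulik > daenpirulih > daempirulih  (by final devoicing, rhotacism, h-loss, unconditioned shift, nasal place assimilation)

daempirulih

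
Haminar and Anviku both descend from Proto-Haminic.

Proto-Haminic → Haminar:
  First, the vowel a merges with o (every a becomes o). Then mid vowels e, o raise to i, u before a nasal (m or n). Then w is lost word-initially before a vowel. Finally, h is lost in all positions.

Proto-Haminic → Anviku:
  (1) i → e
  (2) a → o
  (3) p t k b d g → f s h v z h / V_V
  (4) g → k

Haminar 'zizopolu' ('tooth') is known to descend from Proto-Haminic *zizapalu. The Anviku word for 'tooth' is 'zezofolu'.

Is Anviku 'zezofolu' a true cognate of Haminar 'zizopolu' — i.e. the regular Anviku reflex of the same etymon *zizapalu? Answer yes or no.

Derive the expected Anviku reflex of *zizapalu:
Anviku: *zizapalu
  zizapalu → zezapalu   [vowel merger]
  zezapalu → zezopolu   [vowel merger]
  zezopolu → zezofolu   [intervocalic lenition]
  zezofolu (rule 4 does not apply)
  giving Anviku zezofolu.
Anviku 'zezofolu' matches the regular reflex exactly, so the pair is cognate.

yes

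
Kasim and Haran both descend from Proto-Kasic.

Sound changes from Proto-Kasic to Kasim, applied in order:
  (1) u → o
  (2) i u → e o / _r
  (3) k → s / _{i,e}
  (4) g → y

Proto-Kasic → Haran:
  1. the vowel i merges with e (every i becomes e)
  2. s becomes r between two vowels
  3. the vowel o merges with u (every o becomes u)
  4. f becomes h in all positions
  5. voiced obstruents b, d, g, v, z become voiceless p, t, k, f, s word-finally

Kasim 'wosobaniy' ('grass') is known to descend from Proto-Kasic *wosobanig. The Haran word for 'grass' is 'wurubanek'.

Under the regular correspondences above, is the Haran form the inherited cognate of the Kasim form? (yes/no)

yes

Derive the expected Haran reflex of *wosobanig:
Haran: start from *wosobanig.
  rule 1 (vowel merger): wosobanig → wosobaneg
  rule 2 (rhotacism): wosobaneg → worobaneg
  rule 3 (vowel merger): worobaneg → wurubaneg
  rule 4: no change — wurubaneg
  rule 5 (final devoicing): wurubaneg → wurubanek
  ⇒ Haran wurubanek
Haran 'wurubanek' matches the regular reflex exactly, so the pair is cognate.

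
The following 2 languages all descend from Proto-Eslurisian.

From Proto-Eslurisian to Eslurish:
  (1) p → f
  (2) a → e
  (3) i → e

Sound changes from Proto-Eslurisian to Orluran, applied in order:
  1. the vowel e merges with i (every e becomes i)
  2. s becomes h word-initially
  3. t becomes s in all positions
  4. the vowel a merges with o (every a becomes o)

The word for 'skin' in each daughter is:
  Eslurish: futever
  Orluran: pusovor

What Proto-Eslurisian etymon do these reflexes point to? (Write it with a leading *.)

Position 4: Eslurish has e, Orluran has o. Taking the neighbouring segments as reconstructed: Eslurish e could go back to *a or *e or *i; Orluran o could go back to *a or *o — the one source consistent with every daughter is *a.
Position 6: Eslurish has e, Orluran has o. Taking the neighbouring segments as reconstructed: Eslurish e could go back to *a or *e or *i; Orluran o could go back to *a or *o — the one source consistent with every daughter is *a.
Continuing position by position gives *putavar; check it forward:
Eslurish: *putavar
  putavar → futavar   [unconditioned shift]
  futavar → futever   [vowel merger]
  futever (rule 3 does not apply)
  giving Eslurish futever.
Orluran: *putavar
  putavar (rule 1 does not apply)
  putavar (rule 2 does not apply)
  putavar → pusavar   [unconditioned shift]
  pusavar → pusovor   [vowel merger]
  giving Orluran pusovor.
*putavar is the unique common source.

*putavar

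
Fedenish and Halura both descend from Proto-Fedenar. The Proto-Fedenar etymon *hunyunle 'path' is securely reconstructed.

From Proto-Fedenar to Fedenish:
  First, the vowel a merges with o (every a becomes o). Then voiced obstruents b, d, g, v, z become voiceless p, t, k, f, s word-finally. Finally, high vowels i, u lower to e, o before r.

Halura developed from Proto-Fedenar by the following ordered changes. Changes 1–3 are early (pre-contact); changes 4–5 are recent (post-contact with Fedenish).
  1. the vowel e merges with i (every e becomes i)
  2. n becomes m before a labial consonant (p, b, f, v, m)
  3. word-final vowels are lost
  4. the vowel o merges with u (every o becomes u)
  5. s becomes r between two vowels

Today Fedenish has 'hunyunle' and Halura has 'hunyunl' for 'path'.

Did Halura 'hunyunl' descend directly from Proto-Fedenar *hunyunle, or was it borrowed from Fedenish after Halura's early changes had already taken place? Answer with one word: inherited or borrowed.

inherited

If inherited, *hunyunle would pass through all of Halura's changes:
Halura: start from *hunyunle.
  rule 1 (vowel merger): hunyunle → hunyunli
  rule 2: no change — hunyunli
  rule 3 (apocope): hunyunli → hunyunl
  rule 4: no change — hunyunl
  rule 5: no change — hunyunl
  ⇒ Halura hunyunl
If borrowed from Fedenish 'hunyunle' after the early changes, it would undergo only the recent ones:
  rule 4 (vowel merger): no change (hunyunle)
  rule 5 (rhotacism): no change (hunyunle)
  ⇒ as a loan: hunyunle
Halura 'hunyunl' matches the inherited outcome exactly, so it is an inherited cognate, not a loan.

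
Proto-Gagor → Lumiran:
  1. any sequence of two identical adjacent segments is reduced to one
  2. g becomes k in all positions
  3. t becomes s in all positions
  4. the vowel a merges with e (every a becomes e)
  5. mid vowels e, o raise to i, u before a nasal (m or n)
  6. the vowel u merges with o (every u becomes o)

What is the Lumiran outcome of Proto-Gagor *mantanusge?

minsinoske

Lumiran: *mantanusge > mantanuske > mansanuske > mensenuske > minsinuske > minsinoske  (by unconditioned shift, unconditioned shift, vowel merger, pre-nasal raising, vowel merger)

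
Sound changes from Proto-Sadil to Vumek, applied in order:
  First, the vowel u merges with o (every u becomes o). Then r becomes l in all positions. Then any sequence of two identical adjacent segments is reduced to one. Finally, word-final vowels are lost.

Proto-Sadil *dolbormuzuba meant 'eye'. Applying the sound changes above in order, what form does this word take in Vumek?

Vumek: *dolbormuzuba > dolbormozoba > dolbolmozoba > dolbolmozob  (by vowel merger, unconditioned shift, apocope)

dolbolmozob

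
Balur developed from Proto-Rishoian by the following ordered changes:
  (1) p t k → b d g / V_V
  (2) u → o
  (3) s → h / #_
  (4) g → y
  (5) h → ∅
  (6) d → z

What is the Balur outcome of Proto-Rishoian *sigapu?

Balur: start from *sigapu.
  rule 1 (intervocalic voicing): sigapu → sigabu
  rule 2 (vowel merger): sigabu → sigabo
  rule 3 (debuccalisation): sigabo → higabo
  rule 4 (unconditioned shift): higabo → hiyabo
  rule 5 (h-loss): hiyabo → iyabo
  rule 6: no change — iyabo
  ⇒ Balur iyabo

iyabo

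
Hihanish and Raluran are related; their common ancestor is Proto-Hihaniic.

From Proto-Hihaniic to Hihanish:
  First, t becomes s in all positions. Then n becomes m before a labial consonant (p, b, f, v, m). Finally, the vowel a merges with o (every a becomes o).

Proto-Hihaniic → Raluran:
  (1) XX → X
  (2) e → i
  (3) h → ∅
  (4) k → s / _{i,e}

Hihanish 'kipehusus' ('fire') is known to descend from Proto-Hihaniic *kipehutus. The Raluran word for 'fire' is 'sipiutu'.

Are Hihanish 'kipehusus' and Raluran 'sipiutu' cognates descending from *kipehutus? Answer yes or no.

Derive the expected Raluran reflex of *kipehutus:
Raluran: *kipehutus > kipihutus > kipiutus > sipiutus  (by vowel merger, h-loss, palatalisation)
The regular Raluran reflex would be 'sipiutus', but the attested form is 'sipiutu'. The correspondence is irregular, so they are not cognates (the Raluran form has a different source).

no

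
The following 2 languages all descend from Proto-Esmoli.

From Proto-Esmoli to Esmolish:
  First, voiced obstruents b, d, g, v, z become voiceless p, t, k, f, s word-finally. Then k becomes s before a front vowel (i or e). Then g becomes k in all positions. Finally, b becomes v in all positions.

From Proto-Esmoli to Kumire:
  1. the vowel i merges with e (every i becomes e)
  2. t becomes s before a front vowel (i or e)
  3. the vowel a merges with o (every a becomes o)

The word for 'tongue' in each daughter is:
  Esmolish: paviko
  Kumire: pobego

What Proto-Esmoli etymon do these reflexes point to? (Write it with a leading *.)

Position 4: Esmolish has i, Kumire has e. Esmolish preserves i here (none of its changes turn any other segment into i), so the proto-segment is *i.
Position 2: Esmolish has a, Kumire has o. Esmolish preserves a here (none of its changes turn any other segment into a), so the proto-segment is *a.
Verify the candidate proto-form against each daughter:
Esmolish: *pabigo > pabiko > paviko  (by unconditioned shift, unconditioned shift)
Kumire: start from *pabigo.
  rule 1 (vowel merger): pabigo → pabego
  rule 2: no change — pabego
  rule 3 (vowel merger): pabego → pobego
  ⇒ Kumire pobego
*pabigo is the unique common source.

*pabigo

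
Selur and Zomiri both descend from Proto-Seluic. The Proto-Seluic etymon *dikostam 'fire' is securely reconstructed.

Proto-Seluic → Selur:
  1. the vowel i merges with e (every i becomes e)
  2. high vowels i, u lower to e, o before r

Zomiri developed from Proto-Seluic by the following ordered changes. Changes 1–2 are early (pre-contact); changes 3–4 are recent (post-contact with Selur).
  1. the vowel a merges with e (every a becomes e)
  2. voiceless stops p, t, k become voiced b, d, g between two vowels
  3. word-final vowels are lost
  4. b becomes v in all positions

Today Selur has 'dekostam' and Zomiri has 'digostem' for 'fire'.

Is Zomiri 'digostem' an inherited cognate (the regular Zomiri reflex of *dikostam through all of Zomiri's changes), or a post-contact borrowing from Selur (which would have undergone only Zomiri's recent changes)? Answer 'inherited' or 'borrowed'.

inherited

If inherited, *dikostam would pass through all of Zomiri's changes:
Zomiri: start from *dikostam.
  rule 1 (vowel merger): dikostam → dikostem
  rule 2 (intervocalic voicing): dikostem → digostem
  rule 3: no change — digostem
  rule 4: no change — digostem
  ⇒ Zomiri digostem
If borrowed from Selur 'dekostam' after the early changes, it would undergo only the recent ones:
  rule 3 (apocope): no change (dekostam)
  rule 4 (unconditioned shift): no change (dekostam)
  ⇒ as a loan: dekostam
Zomiri 'digostem' matches the inherited outcome exactly, so it is an inherited cognate, not a loan.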